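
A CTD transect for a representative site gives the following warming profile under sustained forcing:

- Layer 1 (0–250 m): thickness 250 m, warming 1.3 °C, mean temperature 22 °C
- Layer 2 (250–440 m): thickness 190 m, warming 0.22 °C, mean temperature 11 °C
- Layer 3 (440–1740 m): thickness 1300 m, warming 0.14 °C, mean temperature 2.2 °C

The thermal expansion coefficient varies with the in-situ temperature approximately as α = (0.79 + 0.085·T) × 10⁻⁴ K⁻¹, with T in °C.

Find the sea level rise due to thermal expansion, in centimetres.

11.1 cm of thermosteric rise

Layer 1: α = (0.79 + 0.085×22)×10⁻⁴ = 2.66×10⁻⁴ K⁻¹
Layer 2: α = (0.79 + 0.085×11)×10⁻⁴ = 1.725×10⁻⁴ K⁻¹
Layer 3: α = (0.79 + 0.085×2.2)×10⁻⁴ = 0.977×10⁻⁴ K⁻¹
0–250 m: 1.3 × 2.66×10⁻⁴ × 250 = 0.08645 m
1.725×10⁻⁴ × 190 × 0.22 = 0.0072105 m
Layer 3: 0.977×10⁻⁴ × 0.14 × 1300 = 0.0177814 m
Δh = 0.08645 + 0.0072105 + 0.0177814 = 0.1114419 m ≈ 11.1 cm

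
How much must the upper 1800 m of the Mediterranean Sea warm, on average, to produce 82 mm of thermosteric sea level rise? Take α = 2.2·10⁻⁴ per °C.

ΔT = Δh/(αH) = 0.082 / (2.2×10⁻⁴ × 1800) ≈ 0.2071 °C

about 0.207 °C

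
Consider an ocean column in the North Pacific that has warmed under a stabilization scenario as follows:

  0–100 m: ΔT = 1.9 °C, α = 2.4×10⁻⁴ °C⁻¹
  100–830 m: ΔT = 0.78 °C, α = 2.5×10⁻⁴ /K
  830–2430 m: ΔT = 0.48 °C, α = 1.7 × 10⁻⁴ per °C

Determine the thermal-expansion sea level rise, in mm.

Layer 1: 2.4×10⁻⁴ × 1.9 × 100 = 0.04560 m
Layer 2: 2.5×10⁻⁴ × 730 × 0.78 = 0.14235 m
830–2430 m: 0.48 × 1.7×10⁻⁴ × 1600 = 0.13056 m
Δh = 0.04560 + 0.14235 + 0.13056 = 0.31851 m

319 mm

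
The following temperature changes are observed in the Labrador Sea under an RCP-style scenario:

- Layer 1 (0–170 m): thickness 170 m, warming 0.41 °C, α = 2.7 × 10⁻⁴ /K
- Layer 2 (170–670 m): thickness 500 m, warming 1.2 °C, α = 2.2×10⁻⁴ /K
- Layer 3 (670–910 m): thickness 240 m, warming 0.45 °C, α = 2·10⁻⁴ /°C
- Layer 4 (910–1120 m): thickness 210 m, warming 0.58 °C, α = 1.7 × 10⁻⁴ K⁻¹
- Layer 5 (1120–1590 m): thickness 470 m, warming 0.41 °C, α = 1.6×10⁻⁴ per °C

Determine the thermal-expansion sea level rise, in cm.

22.4 cm of thermosteric rise

0–170 m: 170 × 0.41 × 2.7×10⁻⁴ = 0.018819 m
1.2 × 500 × 2.2×10⁻⁴ = 0.13200 m
Layer 3: 2×10⁻⁴ × 0.45 × 240 = 0.02160 m
910–1120 m: 1.7×10⁻⁴ × 210 × 0.58 = 0.020706 m
1120–1590 m: 470 × 0.41 × 1.6×10⁻⁴ = 0.030832 m
Δh = 0.018819 + 0.13200 + 0.02160 + 0.020706 + 0.030832 = 0.223957 m ≈ 22.4 cm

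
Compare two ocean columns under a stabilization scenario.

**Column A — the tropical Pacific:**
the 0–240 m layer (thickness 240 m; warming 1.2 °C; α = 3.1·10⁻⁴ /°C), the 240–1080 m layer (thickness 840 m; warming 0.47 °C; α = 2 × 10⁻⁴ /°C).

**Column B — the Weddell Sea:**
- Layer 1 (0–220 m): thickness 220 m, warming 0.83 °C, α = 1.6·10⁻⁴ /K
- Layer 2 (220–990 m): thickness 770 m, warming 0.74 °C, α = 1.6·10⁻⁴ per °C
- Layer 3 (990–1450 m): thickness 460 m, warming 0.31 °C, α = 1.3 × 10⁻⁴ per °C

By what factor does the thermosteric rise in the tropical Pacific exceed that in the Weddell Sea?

A 3.1×10⁻⁴ × 240 × 1.2 = 0.08928 m
A 240–1080 m: 840 × 2×10⁻⁴ × 0.47 = 0.07896 m
A total: 0.16824 m
B Layer 1: 1.6×10⁻⁴ × 0.83 × 220 = 0.029216 m
B 220–990 m: 0.74 × 1.6×10⁻⁴ × 770 = 0.091168 m
B 990–1450 m: 1.3×10⁻⁴ × 0.31 × 460 = 0.018538 m
B total: 0.138922 m
Ratio: 0.16824 / 0.138922 ≈ 1.211

a factor of 1.21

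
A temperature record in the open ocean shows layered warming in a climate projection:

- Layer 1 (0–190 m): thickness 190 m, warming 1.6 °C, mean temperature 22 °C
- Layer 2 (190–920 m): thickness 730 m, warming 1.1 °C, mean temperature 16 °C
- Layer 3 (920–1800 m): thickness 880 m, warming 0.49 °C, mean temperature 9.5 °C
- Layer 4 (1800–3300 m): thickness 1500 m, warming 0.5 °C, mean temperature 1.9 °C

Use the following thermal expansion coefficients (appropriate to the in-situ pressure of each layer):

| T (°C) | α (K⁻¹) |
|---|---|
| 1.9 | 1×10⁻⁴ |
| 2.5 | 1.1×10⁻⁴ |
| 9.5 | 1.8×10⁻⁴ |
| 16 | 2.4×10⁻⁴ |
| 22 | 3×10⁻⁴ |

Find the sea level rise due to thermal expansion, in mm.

about 437 mm

Layer 1 at 22 °C → α = 3×10⁻⁴ K⁻¹
Layer 2 at 16 °C → α = 2.4×10⁻⁴ K⁻¹
Layer 3 at 9.5 °C → α = 1.8×10⁻⁴ K⁻¹
Layer 4 at 1.9 °C → α = 1×10⁻⁴ K⁻¹
Layer 1: 190 × 3×10⁻⁴ × 1.6 = 0.09120 m
1.1 × 730 × 2.4×10⁻⁴ = 0.19272 m
Layer 3: 1.8×10⁻⁴ × 0.49 × 880 = 0.077616 m
0.5 × 1×10⁻⁴ × 1500 = 0.07500 m
Δh = 0.09120 + 0.19272 + 0.077616 + 0.07500 = 0.436536 m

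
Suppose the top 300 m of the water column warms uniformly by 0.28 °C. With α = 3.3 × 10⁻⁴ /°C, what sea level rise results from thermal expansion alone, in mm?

27.7 mm of thermosteric rise

Δh = αΔT·H = 3.3×10⁻⁴ × 0.28 × 300 = 0.02772 m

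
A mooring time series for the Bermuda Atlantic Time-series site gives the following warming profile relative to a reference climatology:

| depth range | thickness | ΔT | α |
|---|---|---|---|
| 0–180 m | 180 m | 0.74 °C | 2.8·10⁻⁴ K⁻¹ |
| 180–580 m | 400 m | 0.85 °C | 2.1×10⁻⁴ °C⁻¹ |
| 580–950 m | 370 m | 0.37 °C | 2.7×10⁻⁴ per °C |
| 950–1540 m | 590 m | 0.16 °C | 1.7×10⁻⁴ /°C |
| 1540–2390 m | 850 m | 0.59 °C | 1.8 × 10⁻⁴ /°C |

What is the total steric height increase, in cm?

Δh = 25 cm

0–180 m: 180 × 2.8×10⁻⁴ × 0.74 = 0.037296 m
0.85 × 2.1×10⁻⁴ × 400 = 0.07140 m
Layer 3: 0.37 × 370 × 2.7×10⁻⁴ = 0.036963 m
950–1540 m: 1.7×10⁻⁴ × 0.16 × 590 = 0.016048 m
Layer 5: 1.8×10⁻⁴ × 850 × 0.59 = 0.09027 m
Δh = 0.037296 + 0.07140 + 0.036963 + 0.016048 + 0.09027 = 0.251977 m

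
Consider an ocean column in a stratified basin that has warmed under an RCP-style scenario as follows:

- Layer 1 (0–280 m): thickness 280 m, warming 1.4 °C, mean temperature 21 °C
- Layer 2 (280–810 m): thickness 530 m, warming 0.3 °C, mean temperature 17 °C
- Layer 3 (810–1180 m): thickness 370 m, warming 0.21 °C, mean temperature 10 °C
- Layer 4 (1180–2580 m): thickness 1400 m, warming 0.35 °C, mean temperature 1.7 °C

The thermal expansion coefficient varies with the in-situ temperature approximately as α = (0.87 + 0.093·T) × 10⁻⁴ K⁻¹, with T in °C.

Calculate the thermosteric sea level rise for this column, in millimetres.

Δh = 214 mm

Layer 1: α = (0.87 + 0.093×21)×10⁻⁴ = 2.823×10⁻⁴ K⁻¹
Layer 2: α = (0.87 + 0.093×17)×10⁻⁴ = 2.451×10⁻⁴ K⁻¹
Layer 3: α = (0.87 + 0.093×10)×10⁻⁴ = 1.8×10⁻⁴ K⁻¹
Layer 4: α = (0.87 + 0.093×1.7)×10⁻⁴ = 1.0281×10⁻⁴ K⁻¹
Layer 1: 1.4 × 2.823×10⁻⁴ × 280 = 0.1106616 m
0.3 × 530 × 2.451×10⁻⁴ = 0.0389709 m
0.21 × 1.8×10⁻⁴ × 370 = 0.013986 m
Layer 4: 1400 × 0.35 × 1.0281×10⁻⁴ = 0.0503769 m
Δh = 0.1106616 + 0.0389709 + 0.013986 + 0.0503769 = 0.2139954 m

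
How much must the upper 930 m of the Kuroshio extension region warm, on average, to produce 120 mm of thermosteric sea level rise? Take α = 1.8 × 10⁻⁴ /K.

ΔT ≈ 0.717 K

ΔT = Δh/(αH) = 0.12 / (1.8×10⁻⁴ × 930) ≈ 0.7168 K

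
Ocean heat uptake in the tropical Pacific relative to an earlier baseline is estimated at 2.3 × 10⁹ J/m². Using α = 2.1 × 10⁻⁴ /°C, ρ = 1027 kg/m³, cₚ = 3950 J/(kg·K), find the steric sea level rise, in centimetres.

Δh = αQ/(ρcₚ) = 2.1×10⁻⁴ × 2.3×10⁹ / (1027 × 3950) ≈ 0.11906 m

11.9 cm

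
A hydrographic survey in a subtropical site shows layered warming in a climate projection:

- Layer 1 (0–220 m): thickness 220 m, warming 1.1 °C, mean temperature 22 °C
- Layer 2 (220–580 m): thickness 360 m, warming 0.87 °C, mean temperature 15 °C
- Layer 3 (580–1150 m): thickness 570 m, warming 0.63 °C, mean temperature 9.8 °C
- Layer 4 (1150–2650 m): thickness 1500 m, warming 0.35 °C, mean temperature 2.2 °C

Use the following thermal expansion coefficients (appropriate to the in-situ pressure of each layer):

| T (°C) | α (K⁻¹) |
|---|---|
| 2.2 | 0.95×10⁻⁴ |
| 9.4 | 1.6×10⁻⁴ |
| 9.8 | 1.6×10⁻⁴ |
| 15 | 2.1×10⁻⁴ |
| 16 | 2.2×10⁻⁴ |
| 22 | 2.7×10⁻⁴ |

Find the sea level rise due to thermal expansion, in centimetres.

Δh ≈ 24 cm

Layer 1 at 22 °C → α = 2.7×10⁻⁴ K⁻¹
Layer 2 at 15 °C → α = 2.1×10⁻⁴ K⁻¹
Layer 3 at 9.8 °C → α = 1.6×10⁻⁴ K⁻¹
Layer 4 at 2.2 °C → α = 0.95×10⁻⁴ K⁻¹
0–220 m: 220 × 2.7×10⁻⁴ × 1.1 = 0.06534 m
Layer 2: 360 × 2.1×10⁻⁴ × 0.87 = 0.065772 m
1.6×10⁻⁴ × 570 × 0.63 = 0.057456 m
0.95×10⁻⁴ × 1500 × 0.35 = 0.049875 m
Δh = 0.06534 + 0.065772 + 0.057456 + 0.049875 = 0.238443 m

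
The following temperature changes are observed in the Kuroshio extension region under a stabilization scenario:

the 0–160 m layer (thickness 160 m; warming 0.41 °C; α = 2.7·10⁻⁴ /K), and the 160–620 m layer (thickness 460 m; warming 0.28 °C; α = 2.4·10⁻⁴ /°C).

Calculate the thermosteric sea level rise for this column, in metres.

about 0.0486 m

0.41 × 2.7×10⁻⁴ × 160 = 0.017712 m
Layer 2: 460 × 0.28 × 2.4×10⁻⁴ = 0.030912 m
Δh = 0.017712 + 0.030912 = 0.048624 m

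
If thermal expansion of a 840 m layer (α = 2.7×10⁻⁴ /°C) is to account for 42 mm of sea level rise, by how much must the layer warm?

ΔT = Δh/(αH) = 0.042 / (2.7×10⁻⁴ × 840) ≈ 0.1852 K

ΔT ≈ 0.185 K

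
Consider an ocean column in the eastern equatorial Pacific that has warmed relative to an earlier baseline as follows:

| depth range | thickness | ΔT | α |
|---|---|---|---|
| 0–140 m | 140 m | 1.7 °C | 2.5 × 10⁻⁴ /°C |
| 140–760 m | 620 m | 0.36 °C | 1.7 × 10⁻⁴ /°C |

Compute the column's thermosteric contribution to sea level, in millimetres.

Δh = 97 mm

2.5×10⁻⁴ × 1.7 × 140 = 0.05950 m
Layer 2: 620 × 0.36 × 1.7×10⁻⁴ = 0.037944 m
Δh = 0.05950 + 0.037944 = 0.097444 m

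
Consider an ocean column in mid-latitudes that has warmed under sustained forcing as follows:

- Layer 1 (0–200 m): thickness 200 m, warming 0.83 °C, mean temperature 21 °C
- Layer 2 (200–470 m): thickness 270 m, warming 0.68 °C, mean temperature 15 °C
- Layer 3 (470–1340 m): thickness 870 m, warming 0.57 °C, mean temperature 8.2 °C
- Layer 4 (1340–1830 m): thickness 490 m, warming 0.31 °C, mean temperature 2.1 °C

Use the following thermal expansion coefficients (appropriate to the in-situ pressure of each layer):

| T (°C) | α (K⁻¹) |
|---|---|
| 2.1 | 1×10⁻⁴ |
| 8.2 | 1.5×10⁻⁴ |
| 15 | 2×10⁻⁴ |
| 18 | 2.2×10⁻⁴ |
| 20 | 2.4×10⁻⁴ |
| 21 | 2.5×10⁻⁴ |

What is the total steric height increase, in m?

0.168 m

Layer 1 at 21 °C → α = 2.5×10⁻⁴ K⁻¹
Layer 2 at 15 °C → α = 2×10⁻⁴ K⁻¹
Layer 3 at 8.2 °C → α = 1.5×10⁻⁴ K⁻¹
Layer 4 at 2.1 °C → α = 1×10⁻⁴ K⁻¹
0–200 m: 0.83 × 2.5×10⁻⁴ × 200 = 0.04150 m
200–470 m: 2×10⁻⁴ × 0.68 × 270 = 0.03672 m
470–1340 m: 870 × 0.57 × 1.5×10⁻⁴ = 0.074385 m
490 × 0.31 × 1×10⁻⁴ = 0.01519 m
Δh = 0.04150 + 0.03672 + 0.074385 + 0.01519 = 0.167795 m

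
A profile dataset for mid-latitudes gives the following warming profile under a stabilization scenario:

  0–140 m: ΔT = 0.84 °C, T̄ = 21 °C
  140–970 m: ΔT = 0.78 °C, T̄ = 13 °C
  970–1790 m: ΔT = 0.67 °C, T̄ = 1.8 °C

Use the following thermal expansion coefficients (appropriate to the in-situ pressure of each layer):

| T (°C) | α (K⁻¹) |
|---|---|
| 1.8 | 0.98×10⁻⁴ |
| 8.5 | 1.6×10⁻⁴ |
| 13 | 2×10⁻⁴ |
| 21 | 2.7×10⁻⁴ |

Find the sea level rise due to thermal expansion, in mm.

215 mm

Layer 1 at 21 °C → α = 2.7×10⁻⁴ K⁻¹
Layer 2 at 13 °C → α = 2×10⁻⁴ K⁻¹
Layer 3 at 1.8 °C → α = 0.98×10⁻⁴ K⁻¹
2.7×10⁻⁴ × 0.84 × 140 = 0.031752 m
Layer 2: 2×10⁻⁴ × 830 × 0.78 = 0.12948 m
0.67 × 820 × 0.98×10⁻⁴ = 0.0538412 m
Δh = 0.031752 + 0.12948 + 0.0538412 = 0.2150732 m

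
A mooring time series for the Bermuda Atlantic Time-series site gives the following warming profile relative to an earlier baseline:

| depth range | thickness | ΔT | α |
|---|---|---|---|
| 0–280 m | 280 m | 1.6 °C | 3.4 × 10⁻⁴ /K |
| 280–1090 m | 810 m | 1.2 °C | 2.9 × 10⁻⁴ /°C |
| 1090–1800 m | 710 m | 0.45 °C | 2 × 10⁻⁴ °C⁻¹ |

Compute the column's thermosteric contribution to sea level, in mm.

Δh = 498 mm

Layer 1: 280 × 1.6 × 3.4×10⁻⁴ = 0.15232 m
Layer 2: 1.2 × 810 × 2.9×10⁻⁴ = 0.28188 m
1090–1800 m: 2×10⁻⁴ × 0.45 × 710 = 0.06390 m
Δh = 0.15232 + 0.28188 + 0.06390 = 0.49810 m ≈ 498 mm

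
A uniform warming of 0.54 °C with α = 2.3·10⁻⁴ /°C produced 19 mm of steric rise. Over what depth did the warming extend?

H = Δh/(αΔT) = 0.019 / (2.3×10⁻⁴ × 0.54) ≈ 153.0 m

153 m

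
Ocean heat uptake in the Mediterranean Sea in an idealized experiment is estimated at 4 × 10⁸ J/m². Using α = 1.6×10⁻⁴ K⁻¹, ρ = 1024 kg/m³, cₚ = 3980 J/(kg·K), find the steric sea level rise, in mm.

Δh = αQ/(ρcₚ) = 1.6×10⁻⁴ × 4×10⁸ / (1024 × 3980) ≈ 0.015704 m

about 15.7 mm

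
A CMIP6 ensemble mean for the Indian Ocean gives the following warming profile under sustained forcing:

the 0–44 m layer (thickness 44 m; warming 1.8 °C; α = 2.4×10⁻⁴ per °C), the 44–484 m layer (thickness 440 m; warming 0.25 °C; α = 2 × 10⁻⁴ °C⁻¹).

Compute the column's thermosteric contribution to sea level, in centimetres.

Δh = 4.10 cm

1.8 × 44 × 2.4×10⁻⁴ = 0.019008 m
Layer 2: 0.25 × 440 × 2×10⁻⁴ = 0.02200 m
Δh = 0.019008 + 0.02200 = 0.041008 m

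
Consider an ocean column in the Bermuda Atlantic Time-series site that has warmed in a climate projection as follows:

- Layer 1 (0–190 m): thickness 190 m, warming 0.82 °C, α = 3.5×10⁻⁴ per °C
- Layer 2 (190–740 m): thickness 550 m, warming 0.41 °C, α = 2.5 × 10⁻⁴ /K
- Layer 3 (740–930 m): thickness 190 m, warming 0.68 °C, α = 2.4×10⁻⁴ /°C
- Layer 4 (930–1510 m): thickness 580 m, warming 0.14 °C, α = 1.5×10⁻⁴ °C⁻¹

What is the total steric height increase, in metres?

0–190 m: 0.82 × 190 × 3.5×10⁻⁴ = 0.05453 m
Layer 2: 2.5×10⁻⁴ × 550 × 0.41 = 0.056375 m
740–930 m: 190 × 2.4×10⁻⁴ × 0.68 = 0.031008 m
Layer 4: 1.5×10⁻⁴ × 580 × 0.14 = 0.01218 m
Δh = 0.05453 + 0.056375 + 0.031008 + 0.01218 = 0.154093 m ≈ 0.154 m

about 0.154 m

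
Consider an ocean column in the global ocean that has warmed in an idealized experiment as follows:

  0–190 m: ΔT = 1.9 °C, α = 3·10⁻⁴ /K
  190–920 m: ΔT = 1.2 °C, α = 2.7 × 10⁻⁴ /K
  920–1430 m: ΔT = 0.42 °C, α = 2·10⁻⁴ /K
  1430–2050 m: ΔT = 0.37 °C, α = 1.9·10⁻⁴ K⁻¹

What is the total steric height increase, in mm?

Δh = 431 mm

Layer 1: 3×10⁻⁴ × 1.9 × 190 = 0.10830 m
190–920 m: 2.7×10⁻⁴ × 730 × 1.2 = 0.23652 m
0.42 × 2×10⁻⁴ × 510 = 0.04284 m
1.9×10⁻⁴ × 0.37 × 620 = 0.043586 m
Δh = 0.10830 + 0.23652 + 0.04284 + 0.043586 = 0.431246 m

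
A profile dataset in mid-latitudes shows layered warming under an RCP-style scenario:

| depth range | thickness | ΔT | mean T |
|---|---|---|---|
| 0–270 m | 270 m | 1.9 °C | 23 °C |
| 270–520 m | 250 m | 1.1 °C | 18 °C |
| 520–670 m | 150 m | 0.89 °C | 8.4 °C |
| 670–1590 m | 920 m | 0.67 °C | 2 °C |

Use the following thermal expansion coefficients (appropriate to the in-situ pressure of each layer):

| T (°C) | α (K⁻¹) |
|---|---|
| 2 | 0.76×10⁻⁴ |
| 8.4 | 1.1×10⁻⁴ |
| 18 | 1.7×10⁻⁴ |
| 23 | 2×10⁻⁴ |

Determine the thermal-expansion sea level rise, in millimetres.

210 mm

Layer 1 at 23 °C → α = 2×10⁻⁴ K⁻¹
Layer 2 at 18 °C → α = 1.7×10⁻⁴ K⁻¹
Layer 3 at 8.4 °C → α = 1.1×10⁻⁴ K⁻¹
Layer 4 at 2 °C → α = 0.76×10⁻⁴ K⁻¹
0–270 m: 2×10⁻⁴ × 270 × 1.9 = 0.10260 m
250 × 1.7×10⁻⁴ × 1.1 = 0.04675 m
520–670 m: 0.89 × 1.1×10⁻⁴ × 150 = 0.014685 m
Layer 4: 920 × 0.76×10⁻⁴ × 0.67 = 0.0468464 m
Δh = 0.10260 + 0.04675 + 0.014685 + 0.0468464 = 0.2108814 m ≈ 210 mm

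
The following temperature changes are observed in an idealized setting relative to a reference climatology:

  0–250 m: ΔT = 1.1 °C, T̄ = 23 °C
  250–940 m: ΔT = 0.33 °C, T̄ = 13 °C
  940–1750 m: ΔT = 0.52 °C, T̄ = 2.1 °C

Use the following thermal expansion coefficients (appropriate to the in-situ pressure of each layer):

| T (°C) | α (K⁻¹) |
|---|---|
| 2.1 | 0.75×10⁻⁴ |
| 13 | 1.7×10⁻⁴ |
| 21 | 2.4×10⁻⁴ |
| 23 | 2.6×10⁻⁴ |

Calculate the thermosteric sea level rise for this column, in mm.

Δh ≈ 142 mm

Layer 1 at 23 °C → α = 2.6×10⁻⁴ K⁻¹
Layer 2 at 13 °C → α = 1.7×10⁻⁴ K⁻¹
Layer 3 at 2.1 °C → α = 0.75×10⁻⁴ K⁻¹
Layer 1: 250 × 2.6×10⁻⁴ × 1.1 = 0.07150 m
250–940 m: 0.33 × 1.7×10⁻⁴ × 690 = 0.038709 m
Layer 3: 810 × 0.75×10⁻⁴ × 0.52 = 0.03159 m
Δh = 0.07150 + 0.038709 + 0.03159 = 0.141799 m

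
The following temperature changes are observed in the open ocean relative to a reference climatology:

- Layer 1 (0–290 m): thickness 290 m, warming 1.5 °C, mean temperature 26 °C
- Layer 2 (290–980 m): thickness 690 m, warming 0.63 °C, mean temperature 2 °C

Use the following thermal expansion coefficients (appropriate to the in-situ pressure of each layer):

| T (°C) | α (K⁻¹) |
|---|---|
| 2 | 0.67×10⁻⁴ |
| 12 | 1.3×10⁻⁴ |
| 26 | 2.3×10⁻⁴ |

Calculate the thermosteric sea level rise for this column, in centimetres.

Δh = 12.9 cm

Layer 1 at 26 °C → α = 2.3×10⁻⁴ K⁻¹
Layer 2 at 2 °C → α = 0.67×10⁻⁴ K⁻¹
Layer 1: 2.3×10⁻⁴ × 1.5 × 290 = 0.10005 m
290–980 m: 0.63 × 0.67×10⁻⁴ × 690 = 0.0291249 m
Δh = 0.10005 + 0.0291249 = 0.1291749 m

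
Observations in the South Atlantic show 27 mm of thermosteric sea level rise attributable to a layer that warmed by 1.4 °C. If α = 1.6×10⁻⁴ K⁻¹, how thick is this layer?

121 m

H = Δh/(αΔT) = 0.027 / (1.6×10⁻⁴ × 1.4) ≈ 120.5 m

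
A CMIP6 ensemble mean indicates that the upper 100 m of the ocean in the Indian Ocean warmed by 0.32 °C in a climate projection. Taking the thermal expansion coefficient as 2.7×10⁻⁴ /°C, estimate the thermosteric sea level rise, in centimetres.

Δh = αΔT·H = 2.7×10⁻⁴ × 0.32 × 100 = 0.00864 m

0.86 cm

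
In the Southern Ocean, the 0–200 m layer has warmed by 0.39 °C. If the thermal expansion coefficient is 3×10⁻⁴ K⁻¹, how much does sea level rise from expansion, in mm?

Δh ≈ 23.4 mm

Δh = αΔT·H = 3×10⁻⁴ × 0.39 × 200 = 0.02340 m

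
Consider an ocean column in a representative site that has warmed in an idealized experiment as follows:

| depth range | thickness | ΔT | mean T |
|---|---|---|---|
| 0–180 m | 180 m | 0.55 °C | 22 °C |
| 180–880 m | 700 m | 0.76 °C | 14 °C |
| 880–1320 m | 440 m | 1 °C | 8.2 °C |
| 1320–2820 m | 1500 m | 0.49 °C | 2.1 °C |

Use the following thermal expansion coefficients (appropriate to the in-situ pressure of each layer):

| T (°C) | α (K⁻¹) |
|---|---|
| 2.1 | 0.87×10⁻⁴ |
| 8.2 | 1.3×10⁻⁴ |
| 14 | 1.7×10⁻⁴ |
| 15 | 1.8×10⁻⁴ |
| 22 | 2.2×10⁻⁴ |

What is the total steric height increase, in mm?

230 mm

Layer 1 at 22 °C → α = 2.2×10⁻⁴ K⁻¹
Layer 2 at 14 °C → α = 1.7×10⁻⁴ K⁻¹
Layer 3 at 8.2 °C → α = 1.3×10⁻⁴ K⁻¹
Layer 4 at 2.1 °C → α = 0.87×10⁻⁴ K⁻¹
0.55 × 2.2×10⁻⁴ × 180 = 0.02178 m
Layer 2: 0.76 × 1.7×10⁻⁴ × 700 = 0.09044 m
Layer 3: 1 × 1.3×10⁻⁴ × 440 = 0.05720 m
1500 × 0.49 × 0.87×10⁻⁴ = 0.063945 m
Δh = 0.02178 + 0.09044 + 0.05720 + 0.063945 = 0.233365 m ≈ 230 mm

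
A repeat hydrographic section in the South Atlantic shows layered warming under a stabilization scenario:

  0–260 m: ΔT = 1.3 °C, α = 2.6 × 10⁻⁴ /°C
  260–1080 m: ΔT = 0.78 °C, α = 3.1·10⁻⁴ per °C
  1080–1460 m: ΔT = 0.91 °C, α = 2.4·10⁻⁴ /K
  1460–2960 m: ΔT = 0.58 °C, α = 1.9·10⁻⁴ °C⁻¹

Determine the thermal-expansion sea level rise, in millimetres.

about 534 mm

Layer 1: 1.3 × 2.6×10⁻⁴ × 260 = 0.08788 m
260–1080 m: 3.1×10⁻⁴ × 820 × 0.78 = 0.198276 m
2.4×10⁻⁴ × 0.91 × 380 = 0.082992 m
1460–2960 m: 0.58 × 1.9×10⁻⁴ × 1500 = 0.16530 m
Δh = 0.08788 + 0.198276 + 0.082992 + 0.16530 = 0.534448 m ≈ 534 mm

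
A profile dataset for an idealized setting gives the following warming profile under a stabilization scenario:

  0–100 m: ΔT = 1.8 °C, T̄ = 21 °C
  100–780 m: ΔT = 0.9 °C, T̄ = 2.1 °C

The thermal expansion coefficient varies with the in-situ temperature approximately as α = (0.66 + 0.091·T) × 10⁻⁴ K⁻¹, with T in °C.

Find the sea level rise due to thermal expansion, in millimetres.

Δh = 98.4 mm

Layer 1: α = (0.66 + 0.091×21)×10⁻⁴ = 2.571×10⁻⁴ K⁻¹
Layer 2: α = (0.66 + 0.091×2.1)×10⁻⁴ = 0.8511×10⁻⁴ K⁻¹
Layer 1: 100 × 1.8 × 2.571×10⁻⁴ = 0.046278 m
Layer 2: 680 × 0.8511×10⁻⁴ × 0.9 = 0.05208732 m
Δh = 0.046278 + 0.05208732 = 0.09836532 m ≈ 98.4 mm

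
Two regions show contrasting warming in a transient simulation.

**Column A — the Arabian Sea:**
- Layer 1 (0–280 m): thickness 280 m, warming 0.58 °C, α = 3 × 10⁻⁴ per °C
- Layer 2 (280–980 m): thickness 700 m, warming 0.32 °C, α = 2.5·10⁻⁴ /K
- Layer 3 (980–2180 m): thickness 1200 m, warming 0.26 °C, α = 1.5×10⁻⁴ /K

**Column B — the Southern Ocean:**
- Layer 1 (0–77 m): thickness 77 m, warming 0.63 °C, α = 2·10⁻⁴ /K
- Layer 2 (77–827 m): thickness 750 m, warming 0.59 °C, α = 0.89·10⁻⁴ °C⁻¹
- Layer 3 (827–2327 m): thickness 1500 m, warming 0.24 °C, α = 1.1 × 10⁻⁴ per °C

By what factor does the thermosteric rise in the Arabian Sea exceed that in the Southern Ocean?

a factor of 1.7

A Layer 1: 0.58 × 280 × 3×10⁻⁴ = 0.04872 m
A Layer 2: 700 × 2.5×10⁻⁴ × 0.32 = 0.05600 m
A 1.5×10⁻⁴ × 1200 × 0.26 = 0.04680 m
A total: 0.15152 m
B 0–77 m: 77 × 0.63 × 2×10⁻⁴ = 0.009702 m
B 0.59 × 750 × 0.89×10⁻⁴ = 0.0393825 m
B Layer 3: 0.24 × 1.1×10⁻⁴ × 1500 = 0.03960 m
B total: 0.0886845 m
Ratio: 0.15152 / 0.0886845 ≈ 1.709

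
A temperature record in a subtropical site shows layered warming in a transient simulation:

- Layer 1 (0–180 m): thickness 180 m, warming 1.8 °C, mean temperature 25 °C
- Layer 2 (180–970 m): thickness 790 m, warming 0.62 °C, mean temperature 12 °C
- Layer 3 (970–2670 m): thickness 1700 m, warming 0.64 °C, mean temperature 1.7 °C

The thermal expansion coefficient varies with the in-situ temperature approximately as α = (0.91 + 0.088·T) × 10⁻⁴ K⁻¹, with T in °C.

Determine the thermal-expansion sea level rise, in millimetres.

Layer 1: α = (0.91 + 0.088×25)×10⁻⁴ = 3.11×10⁻⁴ K⁻¹
Layer 2: α = (0.91 + 0.088×12)×10⁻⁴ = 1.966×10⁻⁴ K⁻¹
Layer 3: α = (0.91 + 0.088×1.7)×10⁻⁴ = 1.0596×10⁻⁴ K⁻¹
0–180 m: 1.8 × 3.11×10⁻⁴ × 180 = 0.100764 m
Layer 2: 0.62 × 1.966×10⁻⁴ × 790 = 0.09629468 m
970–2670 m: 1.0596×10⁻⁴ × 1700 × 0.64 = 0.11528448 m
Δh = 0.100764 + 0.09629468 + 0.11528448 = 0.31234316 m ≈ 312 mm

Δh ≈ 312 mm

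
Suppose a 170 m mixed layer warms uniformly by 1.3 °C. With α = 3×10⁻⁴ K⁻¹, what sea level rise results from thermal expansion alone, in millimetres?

Δh ≈ 66 mm

Δh = αΔT·H = 3×10⁻⁴ × 1.3 × 170 = 0.06630 m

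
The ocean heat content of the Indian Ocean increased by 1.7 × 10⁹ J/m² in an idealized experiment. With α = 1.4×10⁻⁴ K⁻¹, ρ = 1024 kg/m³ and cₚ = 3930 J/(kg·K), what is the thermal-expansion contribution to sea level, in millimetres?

Δh = αQ/(ρcₚ) = 1.4×10⁻⁴ × 1.7×10⁹ / (1024 × 3930) ≈ 0.05914 m

59 mm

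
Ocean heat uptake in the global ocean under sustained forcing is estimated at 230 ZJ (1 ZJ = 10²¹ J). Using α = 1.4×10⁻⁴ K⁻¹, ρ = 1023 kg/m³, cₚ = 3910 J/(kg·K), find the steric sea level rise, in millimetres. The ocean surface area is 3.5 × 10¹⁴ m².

Δh ≈ 23.0 mm

Per unit area: Q = 230×10²¹ / (3.5×10¹⁴) ≈ 6.571×10⁸ J/m²
Δh = αQ/(ρcₚ) = 1.4×10⁻⁴ × 6.571×10⁸ / (1023 × 3910) ≈ 0.022999 m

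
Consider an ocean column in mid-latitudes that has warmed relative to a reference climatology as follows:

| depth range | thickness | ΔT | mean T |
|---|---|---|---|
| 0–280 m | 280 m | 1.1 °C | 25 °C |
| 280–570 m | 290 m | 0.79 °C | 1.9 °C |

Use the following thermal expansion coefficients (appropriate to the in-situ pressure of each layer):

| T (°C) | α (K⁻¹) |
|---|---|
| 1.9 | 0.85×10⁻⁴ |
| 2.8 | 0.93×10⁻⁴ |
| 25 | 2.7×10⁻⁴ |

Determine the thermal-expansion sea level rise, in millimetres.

103 mm of thermosteric rise

Layer 1 at 25 °C → α = 2.7×10⁻⁴ K⁻¹
Layer 2 at 1.9 °C → α = 0.85×10⁻⁴ K⁻¹
280 × 2.7×10⁻⁴ × 1.1 = 0.08316 m
0.85×10⁻⁴ × 0.79 × 290 = 0.0194735 m
Δh = 0.08316 + 0.0194735 = 0.1026335 m ≈ 103 mm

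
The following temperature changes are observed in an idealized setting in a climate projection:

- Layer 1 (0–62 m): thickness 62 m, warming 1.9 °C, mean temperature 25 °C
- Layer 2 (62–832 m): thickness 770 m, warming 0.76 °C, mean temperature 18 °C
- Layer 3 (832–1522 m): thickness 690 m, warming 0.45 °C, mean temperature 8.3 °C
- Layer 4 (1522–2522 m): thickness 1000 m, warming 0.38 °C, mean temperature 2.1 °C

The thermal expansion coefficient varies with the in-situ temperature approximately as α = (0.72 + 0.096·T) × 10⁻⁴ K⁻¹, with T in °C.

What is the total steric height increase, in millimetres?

262 mm of thermosteric rise

Layer 1: α = (0.72 + 0.096×25)×10⁻⁴ = 3.12×10⁻⁴ K⁻¹
Layer 2: α = (0.72 + 0.096×18)×10⁻⁴ = 2.448×10⁻⁴ K⁻¹
Layer 3: α = (0.72 + 0.096×8.3)×10⁻⁴ = 1.5168×10⁻⁴ K⁻¹
Layer 4: α = (0.72 + 0.096×2.1)×10⁻⁴ = 0.9216×10⁻⁴ K⁻¹
1.9 × 3.12×10⁻⁴ × 62 = 0.0367536 m
2.448×10⁻⁴ × 770 × 0.76 = 0.14325696 m
690 × 1.5168×10⁻⁴ × 0.45 = 0.04709664 m
1000 × 0.38 × 0.9216×10⁻⁴ = 0.0350208 m
Δh = 0.0367536 + 0.14325696 + 0.04709664 + 0.0350208 = 0.262128 m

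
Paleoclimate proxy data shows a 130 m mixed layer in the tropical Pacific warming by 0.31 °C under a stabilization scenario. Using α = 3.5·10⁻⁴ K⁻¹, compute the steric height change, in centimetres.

Δh = 1.4 cm

Δh = αΔT·H = 3.5×10⁻⁴ × 0.31 × 130 = 0.014105 m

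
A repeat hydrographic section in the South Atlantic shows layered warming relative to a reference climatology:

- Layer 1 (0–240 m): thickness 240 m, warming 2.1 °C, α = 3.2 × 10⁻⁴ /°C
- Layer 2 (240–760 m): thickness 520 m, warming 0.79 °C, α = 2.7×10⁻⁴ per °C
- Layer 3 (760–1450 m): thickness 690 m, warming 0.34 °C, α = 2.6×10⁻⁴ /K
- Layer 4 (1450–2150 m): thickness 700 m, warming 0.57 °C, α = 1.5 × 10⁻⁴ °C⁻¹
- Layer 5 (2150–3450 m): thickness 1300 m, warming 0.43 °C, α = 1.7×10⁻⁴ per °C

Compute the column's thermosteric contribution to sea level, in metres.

2.1 × 240 × 3.2×10⁻⁴ = 0.16128 m
0.79 × 520 × 2.7×10⁻⁴ = 0.110916 m
690 × 2.6×10⁻⁴ × 0.34 = 0.060996 m
Layer 4: 700 × 1.5×10⁻⁴ × 0.57 = 0.05985 m
Layer 5: 1300 × 0.43 × 1.7×10⁻⁴ = 0.09503 m
Δh = 0.16128 + 0.110916 + 0.060996 + 0.05985 + 0.09503 = 0.488072 m

0.488 m of thermosteric rise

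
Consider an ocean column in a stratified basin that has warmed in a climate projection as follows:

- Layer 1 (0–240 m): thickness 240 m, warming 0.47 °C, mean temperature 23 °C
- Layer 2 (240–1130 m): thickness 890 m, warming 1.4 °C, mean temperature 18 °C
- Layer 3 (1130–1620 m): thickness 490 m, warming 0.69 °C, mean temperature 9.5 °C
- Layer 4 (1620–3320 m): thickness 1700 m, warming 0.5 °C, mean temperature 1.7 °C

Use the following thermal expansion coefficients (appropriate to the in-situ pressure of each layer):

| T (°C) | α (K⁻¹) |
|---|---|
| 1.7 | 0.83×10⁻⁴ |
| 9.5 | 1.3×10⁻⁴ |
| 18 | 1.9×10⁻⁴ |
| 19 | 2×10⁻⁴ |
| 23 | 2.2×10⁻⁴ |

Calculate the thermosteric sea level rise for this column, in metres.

Layer 1 at 23 °C → α = 2.2×10⁻⁴ K⁻¹
Layer 2 at 18 °C → α = 1.9×10⁻⁴ K⁻¹
Layer 3 at 9.5 °C → α = 1.3×10⁻⁴ K⁻¹
Layer 4 at 1.7 °C → α = 0.83×10⁻⁴ K⁻¹
0–240 m: 2.2×10⁻⁴ × 240 × 0.47 = 0.024816 m
Layer 2: 1.4 × 890 × 1.9×10⁻⁴ = 0.23674 m
1130–1620 m: 1.3×10⁻⁴ × 0.69 × 490 = 0.043953 m
1620–3320 m: 0.5 × 1700 × 0.83×10⁻⁴ = 0.07055 m
Δh = 0.024816 + 0.23674 + 0.043953 + 0.07055 = 0.376059 m ≈ 0.376 m

Δh ≈ 0.376 m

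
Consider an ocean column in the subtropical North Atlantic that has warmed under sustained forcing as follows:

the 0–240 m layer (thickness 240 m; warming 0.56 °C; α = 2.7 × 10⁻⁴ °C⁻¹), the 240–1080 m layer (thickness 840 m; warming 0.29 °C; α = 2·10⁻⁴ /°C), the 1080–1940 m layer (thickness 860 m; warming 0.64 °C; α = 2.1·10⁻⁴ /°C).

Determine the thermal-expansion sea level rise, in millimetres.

Δh ≈ 201 mm

Layer 1: 240 × 2.7×10⁻⁴ × 0.56 = 0.036288 m
240–1080 m: 2×10⁻⁴ × 0.29 × 840 = 0.04872 m
Layer 3: 860 × 2.1×10⁻⁴ × 0.64 = 0.115584 m
Δh = 0.036288 + 0.04872 + 0.115584 = 0.200592 m ≈ 201 mm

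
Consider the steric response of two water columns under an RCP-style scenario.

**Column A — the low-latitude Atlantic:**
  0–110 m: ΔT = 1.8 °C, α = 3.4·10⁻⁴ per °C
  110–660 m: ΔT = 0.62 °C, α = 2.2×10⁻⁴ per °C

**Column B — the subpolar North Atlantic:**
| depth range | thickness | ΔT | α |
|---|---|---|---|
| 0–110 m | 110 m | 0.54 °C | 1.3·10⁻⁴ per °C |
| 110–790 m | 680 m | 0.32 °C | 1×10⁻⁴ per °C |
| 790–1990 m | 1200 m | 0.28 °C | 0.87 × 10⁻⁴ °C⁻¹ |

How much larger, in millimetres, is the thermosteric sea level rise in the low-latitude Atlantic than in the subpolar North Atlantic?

A 0–110 m: 1.8 × 3.4×10⁻⁴ × 110 = 0.06732 m
A Layer 2: 2.2×10⁻⁴ × 550 × 0.62 = 0.07502 m
A total: 0.14234 m
B 110 × 1.3×10⁻⁴ × 0.54 = 0.007722 m
B 1×10⁻⁴ × 680 × 0.32 = 0.02176 m
B 0.28 × 1200 × 0.87×10⁻⁴ = 0.029232 m
B total: 0.058714 m
Difference: 0.14234 − 0.058714 = 0.083626 m

84 mm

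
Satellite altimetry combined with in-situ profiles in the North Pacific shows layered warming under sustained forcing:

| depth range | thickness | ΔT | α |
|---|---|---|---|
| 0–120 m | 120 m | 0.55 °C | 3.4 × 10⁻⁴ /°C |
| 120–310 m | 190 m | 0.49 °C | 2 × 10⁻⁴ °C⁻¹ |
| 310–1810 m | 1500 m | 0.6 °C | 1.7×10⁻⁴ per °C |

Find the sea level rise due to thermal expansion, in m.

3.4×10⁻⁴ × 120 × 0.55 = 0.02244 m
120–310 m: 2×10⁻⁴ × 190 × 0.49 = 0.01862 m
1.7×10⁻⁴ × 0.6 × 1500 = 0.15300 m
Δh = 0.02244 + 0.01862 + 0.15300 = 0.19406 m

Δh = 0.19 m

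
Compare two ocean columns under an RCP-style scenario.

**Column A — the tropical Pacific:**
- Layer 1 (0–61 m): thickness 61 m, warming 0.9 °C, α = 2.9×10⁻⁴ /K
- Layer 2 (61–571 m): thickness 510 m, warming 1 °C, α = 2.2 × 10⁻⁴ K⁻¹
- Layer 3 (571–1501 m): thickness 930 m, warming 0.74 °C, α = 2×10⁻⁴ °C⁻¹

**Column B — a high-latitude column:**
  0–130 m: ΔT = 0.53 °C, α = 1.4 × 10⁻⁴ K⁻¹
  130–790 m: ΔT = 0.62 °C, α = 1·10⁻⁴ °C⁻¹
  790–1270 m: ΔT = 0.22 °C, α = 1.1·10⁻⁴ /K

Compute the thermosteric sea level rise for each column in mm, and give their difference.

A: 266 mm; B: 62.2 mm; difference 204 mm

A 0–61 m: 61 × 2.9×10⁻⁴ × 0.9 = 0.015921 m
A Layer 2: 1 × 2.2×10⁻⁴ × 510 = 0.11220 m
A 930 × 2×10⁻⁴ × 0.74 = 0.13764 m
A total: 0.265761 m
B 130 × 0.53 × 1.4×10⁻⁴ = 0.009646 m
B 130–790 m: 0.62 × 660 × 1×10⁻⁴ = 0.04092 m
B Layer 3: 0.22 × 480 × 1.1×10⁻⁴ = 0.011616 m
B total: 0.062182 m
Difference: 0.265761 − 0.062182 = 0.203579 m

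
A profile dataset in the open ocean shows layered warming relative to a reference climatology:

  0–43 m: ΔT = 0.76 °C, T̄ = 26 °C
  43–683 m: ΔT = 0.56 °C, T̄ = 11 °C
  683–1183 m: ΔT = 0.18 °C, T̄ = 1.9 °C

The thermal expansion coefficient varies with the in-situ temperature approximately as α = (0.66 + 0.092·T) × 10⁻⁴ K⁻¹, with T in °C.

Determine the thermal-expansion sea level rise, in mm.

77.4 mm

Layer 1: α = (0.66 + 0.092×26)×10⁻⁴ = 3.052×10⁻⁴ K⁻¹
Layer 2: α = (0.66 + 0.092×11)×10⁻⁴ = 1.672×10⁻⁴ K⁻¹
Layer 3: α = (0.66 + 0.092×1.9)×10⁻⁴ = 0.8348×10⁻⁴ K⁻¹
0.76 × 3.052×10⁻⁴ × 43 = 0.009973936 m
43–683 m: 1.672×10⁻⁴ × 640 × 0.56 = 0.05992448 m
500 × 0.18 × 0.8348×10⁻⁴ = 0.0075132 m
Δh = 0.009973936 + 0.05992448 + 0.0075132 = 0.077411616 m ≈ 77.4 mm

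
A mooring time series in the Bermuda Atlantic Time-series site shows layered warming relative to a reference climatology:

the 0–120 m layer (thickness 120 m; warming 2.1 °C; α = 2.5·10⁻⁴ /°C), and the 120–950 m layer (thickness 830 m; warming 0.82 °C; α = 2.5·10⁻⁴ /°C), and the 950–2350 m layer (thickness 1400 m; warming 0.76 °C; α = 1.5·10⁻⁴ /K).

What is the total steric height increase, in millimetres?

393 mm of thermosteric rise

Layer 1: 2.1 × 120 × 2.5×10⁻⁴ = 0.06300 m
Layer 2: 0.82 × 830 × 2.5×10⁻⁴ = 0.17015 m
Layer 3: 1.5×10⁻⁴ × 0.76 × 1400 = 0.15960 m
Δh = 0.06300 + 0.17015 + 0.15960 = 0.39275 m ≈ 393 mm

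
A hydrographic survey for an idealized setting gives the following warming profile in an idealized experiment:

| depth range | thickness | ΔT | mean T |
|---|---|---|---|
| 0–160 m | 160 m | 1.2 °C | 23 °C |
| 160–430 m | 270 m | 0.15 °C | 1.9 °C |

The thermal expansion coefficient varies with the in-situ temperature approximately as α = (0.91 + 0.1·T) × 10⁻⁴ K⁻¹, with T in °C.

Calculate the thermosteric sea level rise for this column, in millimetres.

Layer 1: α = (0.91 + 0.1×23)×10⁻⁴ = 3.21×10⁻⁴ K⁻¹
Layer 2: α = (0.91 + 0.1×1.9)×10⁻⁴ = 1.1×10⁻⁴ K⁻¹
Layer 1: 160 × 1.2 × 3.21×10⁻⁴ = 0.061632 m
160–430 m: 270 × 1.1×10⁻⁴ × 0.15 = 0.004455 m
Δh = 0.061632 + 0.004455 = 0.066087 m

Δh = 66 mm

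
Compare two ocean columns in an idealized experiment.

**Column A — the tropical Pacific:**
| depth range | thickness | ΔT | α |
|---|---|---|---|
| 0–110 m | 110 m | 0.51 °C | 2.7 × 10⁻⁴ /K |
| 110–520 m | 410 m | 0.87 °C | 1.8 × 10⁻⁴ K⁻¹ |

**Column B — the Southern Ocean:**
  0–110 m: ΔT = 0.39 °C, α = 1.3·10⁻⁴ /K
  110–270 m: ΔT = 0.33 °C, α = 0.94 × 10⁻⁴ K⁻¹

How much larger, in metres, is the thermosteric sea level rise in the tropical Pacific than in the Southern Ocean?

0.0688 m

A Layer 1: 2.7×10⁻⁴ × 110 × 0.51 = 0.015147 m
A 110–520 m: 1.8×10⁻⁴ × 0.87 × 410 = 0.064206 m
A total: 0.079353 m
B Layer 1: 1.3×10⁻⁴ × 0.39 × 110 = 0.005577 m
B 160 × 0.33 × 0.94×10⁻⁴ = 0.0049632 m
B total: 0.0105402 m
Difference: 0.079353 − 0.0105402 = 0.0688128 m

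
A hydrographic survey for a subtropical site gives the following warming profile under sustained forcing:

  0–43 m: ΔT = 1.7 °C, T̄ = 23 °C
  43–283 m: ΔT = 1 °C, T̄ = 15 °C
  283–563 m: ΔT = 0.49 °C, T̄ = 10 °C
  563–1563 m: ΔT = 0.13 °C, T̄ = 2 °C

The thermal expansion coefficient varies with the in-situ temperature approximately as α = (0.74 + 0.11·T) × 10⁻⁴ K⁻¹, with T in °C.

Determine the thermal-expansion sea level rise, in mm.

Layer 1: α = (0.74 + 0.11×23)×10⁻⁴ = 3.27×10⁻⁴ K⁻¹
Layer 2: α = (0.74 + 0.11×15)×10⁻⁴ = 2.39×10⁻⁴ K⁻¹
Layer 3: α = (0.74 + 0.11×10)×10⁻⁴ = 1.84×10⁻⁴ K⁻¹
Layer 4: α = (0.74 + 0.11×2)×10⁻⁴ = 0.96×10⁻⁴ K⁻¹
1.7 × 43 × 3.27×10⁻⁴ = 0.0239037 m
Layer 2: 2.39×10⁻⁴ × 240 × 1 = 0.05736 m
0.49 × 280 × 1.84×10⁻⁴ = 0.0252448 m
563–1563 m: 0.13 × 1000 × 0.96×10⁻⁴ = 0.01248 m
Δh = 0.0239037 + 0.05736 + 0.0252448 + 0.01248 = 0.1189885 m

119 mm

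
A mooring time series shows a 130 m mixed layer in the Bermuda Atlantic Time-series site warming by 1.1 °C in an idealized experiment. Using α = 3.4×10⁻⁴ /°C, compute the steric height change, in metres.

about 0.0486 m

Δh = αΔT·H = 3.4×10⁻⁴ × 1.1 × 130 = 0.04862 m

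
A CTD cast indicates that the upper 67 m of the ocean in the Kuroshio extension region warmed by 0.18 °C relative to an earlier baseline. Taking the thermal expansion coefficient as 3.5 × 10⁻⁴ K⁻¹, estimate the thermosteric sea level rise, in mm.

4.2 mm

Δh = αΔT·H = 3.5×10⁻⁴ × 0.18 × 67 = 0.004221 m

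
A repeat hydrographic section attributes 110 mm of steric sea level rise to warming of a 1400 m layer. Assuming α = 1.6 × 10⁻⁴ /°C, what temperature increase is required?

about 0.49 °C

ΔT = Δh/(αH) = 0.11 / (1.6×10⁻⁴ × 1400) ≈ 0.4911 °C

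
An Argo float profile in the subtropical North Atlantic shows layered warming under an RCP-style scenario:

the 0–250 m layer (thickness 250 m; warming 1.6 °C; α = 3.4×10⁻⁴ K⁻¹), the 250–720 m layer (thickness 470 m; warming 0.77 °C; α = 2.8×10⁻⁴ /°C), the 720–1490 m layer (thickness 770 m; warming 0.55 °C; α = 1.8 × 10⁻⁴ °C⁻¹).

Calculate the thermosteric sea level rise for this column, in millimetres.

Δh = 314 mm

1.6 × 250 × 3.4×10⁻⁴ = 0.13600 m
2.8×10⁻⁴ × 470 × 0.77 = 0.101332 m
Layer 3: 1.8×10⁻⁴ × 0.55 × 770 = 0.07623 m
Δh = 0.13600 + 0.101332 + 0.07623 = 0.313562 m ≈ 314 mm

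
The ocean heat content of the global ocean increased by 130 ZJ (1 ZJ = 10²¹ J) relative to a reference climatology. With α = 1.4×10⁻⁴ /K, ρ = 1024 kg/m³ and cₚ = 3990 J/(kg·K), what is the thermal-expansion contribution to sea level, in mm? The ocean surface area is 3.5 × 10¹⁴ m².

12.7 mm

Per unit area: Q = 130×10²¹ / (3.5×10¹⁴) ≈ 3.714×10⁸ J/m²
Δh = αQ/(ρcₚ) = 1.4×10⁻⁴ × 3.714×10⁸ / (1024 × 3990) ≈ 0.012726 m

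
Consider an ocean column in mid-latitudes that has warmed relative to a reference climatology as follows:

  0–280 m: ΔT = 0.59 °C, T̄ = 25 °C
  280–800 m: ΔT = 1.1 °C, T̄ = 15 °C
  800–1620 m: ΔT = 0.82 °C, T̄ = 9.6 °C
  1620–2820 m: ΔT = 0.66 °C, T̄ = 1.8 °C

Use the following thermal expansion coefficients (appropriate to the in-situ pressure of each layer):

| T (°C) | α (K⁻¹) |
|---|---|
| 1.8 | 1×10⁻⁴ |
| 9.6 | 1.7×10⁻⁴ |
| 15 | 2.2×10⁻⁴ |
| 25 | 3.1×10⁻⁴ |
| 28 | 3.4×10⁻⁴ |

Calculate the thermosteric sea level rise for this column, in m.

0.371 m

Layer 1 at 25 °C → α = 3.1×10⁻⁴ K⁻¹
Layer 2 at 15 °C → α = 2.2×10⁻⁴ K⁻¹
Layer 3 at 9.6 °C → α = 1.7×10⁻⁴ K⁻¹
Layer 4 at 1.8 °C → α = 1×10⁻⁴ K⁻¹
0–280 m: 280 × 0.59 × 3.1×10⁻⁴ = 0.051212 m
Layer 2: 520 × 2.2×10⁻⁴ × 1.1 = 0.12584 m
820 × 0.82 × 1.7×10⁻⁴ = 0.114308 m
Layer 4: 1200 × 0.66 × 1×10⁻⁴ = 0.07920 m
Δh = 0.051212 + 0.12584 + 0.114308 + 0.07920 = 0.37056 m ≈ 0.371 m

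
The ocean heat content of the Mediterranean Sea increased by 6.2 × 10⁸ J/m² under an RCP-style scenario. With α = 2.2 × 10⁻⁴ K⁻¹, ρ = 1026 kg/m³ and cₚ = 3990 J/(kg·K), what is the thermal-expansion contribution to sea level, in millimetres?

33 mm

Δh = αQ/(ρcₚ) = 2.2×10⁻⁴ × 6.2×10⁸ / (1026 × 3990) ≈ 0.033319 m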